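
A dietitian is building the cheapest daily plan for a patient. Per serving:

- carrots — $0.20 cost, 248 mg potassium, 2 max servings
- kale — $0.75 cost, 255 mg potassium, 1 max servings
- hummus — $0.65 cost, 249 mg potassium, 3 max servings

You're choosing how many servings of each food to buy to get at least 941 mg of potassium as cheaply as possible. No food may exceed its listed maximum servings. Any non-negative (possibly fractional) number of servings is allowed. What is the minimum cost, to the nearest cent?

Cost per mg of potassium: carrots $0.0008, hummus $0.0026, kale $0.0029.
Take 2 servings of carrots: +496.0 mg potassium for $0.40 (total $0.40, still need 445.0 mg).
Take 1.787 servings of hummus: +445.0 mg potassium for $1.16 (total $1.56, still need 0.0 mg).
Filling from the cheapest source first is optimal under one linear minimum: $1.56.

$1.56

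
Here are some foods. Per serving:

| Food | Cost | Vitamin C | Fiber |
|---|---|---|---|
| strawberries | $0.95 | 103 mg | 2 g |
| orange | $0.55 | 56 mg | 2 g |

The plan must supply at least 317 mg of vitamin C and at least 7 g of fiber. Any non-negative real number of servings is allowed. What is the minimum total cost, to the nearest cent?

At the optimum either one food covers both requirements or two foods hit both targets exactly; no other combination can be cheaper.
strawberries only: max(317/103, 7/2) = 3.5 servings → $3.33.
orange only: max(317/56, 7/2) = 5.661 servings → $3.11.
strawberries + orange with both tight: 2.574 servings and 0.9255 servings → $2.95.
The minimum over all feasible corners is $2.95.

$2.95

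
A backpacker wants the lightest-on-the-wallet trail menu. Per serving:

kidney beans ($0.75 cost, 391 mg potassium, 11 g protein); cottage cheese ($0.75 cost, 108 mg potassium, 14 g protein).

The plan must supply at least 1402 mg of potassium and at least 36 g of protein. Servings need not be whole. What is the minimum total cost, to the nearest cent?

$2.69

With two linear requirements the optimum uses one or two foods; enumerate the corners.
kidney beans only: max(1402/391, 36/11) = 3.586 servings → $2.69.
cottage cheese only: max(1402/108, 36/14) = 12.98 servings → $9.74.
kidney beans + cottage cheese: intersection lies outside the first quadrant.
So the least-cost plan costs $2.69.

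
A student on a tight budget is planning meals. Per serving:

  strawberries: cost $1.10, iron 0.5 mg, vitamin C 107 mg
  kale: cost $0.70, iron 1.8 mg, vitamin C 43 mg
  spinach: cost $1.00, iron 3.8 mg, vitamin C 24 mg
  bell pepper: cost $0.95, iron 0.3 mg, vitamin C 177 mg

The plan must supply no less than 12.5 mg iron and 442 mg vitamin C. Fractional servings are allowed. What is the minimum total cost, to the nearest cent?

Minimising a linear cost over {iron ≥ 12.5, vitamin C ≥ 442, servings ≥ 0} — the optimum is at a vertex, using one or two foods.
strawberries only: max(12.5/0.5, 442/107) = 25 servings → $27.50.
kale only: max(12.5/1.8, 442/43) = 10.28 servings → $7.20.
spinach only: max(12.5/3.8, 442/24) = 18.42 servings → $18.42.
bell pepper only: max(12.5/0.3, 442/177) = 41.67 servings → $39.58.
strawberries + kale with both tight: 1.508 servings and 6.525 servings → $6.23.
strawberries + spinach with both tight: 3.496 servings and 2.829 servings → $6.68.
strawberries + bell pepper with both targets exact would need a negative amount; discard.
kale + spinach: the both-tight solution has a negative serving — not a feasible corner.
kale + bell pepper with both tight: 6.804 servings and 0.8443 servings → $5.56.
spinach + bell pepper with both tight: 3.126 servings and 2.073 servings → $5.10.
Cheapest feasible corner: $5.10.

$5.10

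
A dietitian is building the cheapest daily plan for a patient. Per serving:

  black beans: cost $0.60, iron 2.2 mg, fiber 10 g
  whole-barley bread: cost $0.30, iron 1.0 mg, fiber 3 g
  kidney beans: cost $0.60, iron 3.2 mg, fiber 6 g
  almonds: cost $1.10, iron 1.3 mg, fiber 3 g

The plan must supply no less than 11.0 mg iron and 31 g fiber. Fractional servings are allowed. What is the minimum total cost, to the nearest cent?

Compare the cost at each extreme point of the feasible region.
black beans only: max(11.0/2.2, 31/10) = 5 servings → $3.00.
whole-barley bread only: max(11.0/1.0, 31/3) = 11 servings → $3.30.
kidney beans only: max(11.0/3.2, 31/6) = 5.167 servings → $3.10.
almonds only: max(11.0/1.3, 31/3) = 10.33 servings → $11.37.
black beans + whole-barley bread with both targets exact would need a negative amount; discard.
black beans + kidney beans with both tight: 1.766 servings and 2.223 servings → $2.39.
black beans + almonds with both tight: 1.141 servings and 6.531 servings → $7.87.
whole-barley bread + kidney beans with both tight: 9.222 servings and 0.5556 servings → $3.10.
whole-barley bread + almonds with both tight: 8.111 servings and 2.222 servings → $4.88.
kidney beans + almonds with both targets exact would need a negative amount; discard.
The minimum over all feasible corners is $2.39.

$2.39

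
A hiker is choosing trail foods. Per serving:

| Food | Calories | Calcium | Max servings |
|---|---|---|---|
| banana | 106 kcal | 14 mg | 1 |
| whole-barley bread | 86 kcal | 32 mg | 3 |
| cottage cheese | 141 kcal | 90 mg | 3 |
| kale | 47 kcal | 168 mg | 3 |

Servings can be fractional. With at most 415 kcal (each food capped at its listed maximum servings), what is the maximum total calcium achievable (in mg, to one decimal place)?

Calcium per kcal: kale 3.574, cottage cheese 0.6383, whole-barley bread 0.3721, banana 0.1321.
Take 3 servings of kale: uses 141 kcal, +504.0 mg calcium (running total 504.0 mg).
Take 1.943 servings of cottage cheese: uses 274 kcal, +174.9 mg calcium (running total 678.9 mg).
Greedy by best ratio exhausts the calories allowance optimally: 678.9 mg.

678.9 mg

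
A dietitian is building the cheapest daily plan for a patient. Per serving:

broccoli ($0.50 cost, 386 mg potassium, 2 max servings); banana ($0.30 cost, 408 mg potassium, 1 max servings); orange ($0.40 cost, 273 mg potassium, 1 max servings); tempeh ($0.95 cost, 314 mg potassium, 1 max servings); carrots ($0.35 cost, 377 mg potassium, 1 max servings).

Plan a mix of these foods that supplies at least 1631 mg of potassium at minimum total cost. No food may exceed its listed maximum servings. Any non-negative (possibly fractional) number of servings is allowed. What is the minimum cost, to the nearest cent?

$1.76

Cost per mg of potassium: banana $0.0007, carrots $0.0009, broccoli $0.0013, orange $0.0015, tempeh $0.0030.
Take 1 serving of banana: +408.0 mg potassium for $0.30 (total $0.30, still need 1223.0 mg).
Take 1 serving of carrots: +377.0 mg potassium for $0.35 (total $0.65, still need 846.0 mg).
Take 2 servings of broccoli: +772.0 mg potassium for $1.00 (total $1.65, still need 74.0 mg).
Take 0.2711 servings of orange: +74.0 mg potassium for $0.11 (total $1.76, still need 0.0 mg).
Greedy by cheapest-per-mg is optimal for a single linear constraint, so the minimum cost is $1.76.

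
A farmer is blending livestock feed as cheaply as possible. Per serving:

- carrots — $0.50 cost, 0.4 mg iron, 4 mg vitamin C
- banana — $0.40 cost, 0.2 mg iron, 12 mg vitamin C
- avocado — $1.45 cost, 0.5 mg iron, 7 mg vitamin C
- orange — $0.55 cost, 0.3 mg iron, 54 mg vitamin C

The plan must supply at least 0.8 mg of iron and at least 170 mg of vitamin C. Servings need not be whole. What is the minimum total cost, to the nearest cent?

$1.73

Compare the cost at each extreme point of the feasible region.
carrots only: max(0.8/0.4, 170/4) = 42.5 servings → $21.25.
banana only: max(0.8/0.2, 170/12) = 14.17 servings → $5.67.
avocado only: max(0.8/0.5, 170/7) = 24.29 servings → $35.21.
orange only: max(0.8/0.3, 170/54) = 3.148 servings → $1.73.
carrots + banana: intersection lies outside the first quadrant.
carrots + avocado with both targets exact would need a negative amount; discard.
carrots + orange: the both-tight solution has a negative serving — not a feasible corner.
banana + avocado: the both-tight solution has a negative serving — not a feasible corner.
banana + orange: intersection lies outside the first quadrant.
avocado + orange with both targets exact would need a negative amount; discard.
Cheapest feasible corner: $1.73.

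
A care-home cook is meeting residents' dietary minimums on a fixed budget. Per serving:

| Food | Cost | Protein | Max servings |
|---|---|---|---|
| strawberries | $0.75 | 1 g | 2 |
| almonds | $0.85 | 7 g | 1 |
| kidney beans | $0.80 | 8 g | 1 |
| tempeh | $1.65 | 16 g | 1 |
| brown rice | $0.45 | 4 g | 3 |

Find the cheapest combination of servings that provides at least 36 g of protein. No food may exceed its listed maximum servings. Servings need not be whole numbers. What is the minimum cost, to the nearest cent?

Cost per g of protein: kidney beans $0.1000, tempeh $0.1031, brown rice $0.1125, almonds $0.1214, strawberries $0.7500.
Take 1 serving of kidney beans: +8.0 g protein for $0.80 (total $0.80, still need 28.0 g).
Take 1 serving of tempeh: +16.0 g protein for $1.65 (total $2.45, still need 12.0 g).
Take 3 servings of brown rice: +12.0 g protein for $1.35 (total $3.80, still need 0.0 g).
Greedy by cheapest-per-g is optimal for a single linear constraint, so the minimum cost is $3.80.

$3.80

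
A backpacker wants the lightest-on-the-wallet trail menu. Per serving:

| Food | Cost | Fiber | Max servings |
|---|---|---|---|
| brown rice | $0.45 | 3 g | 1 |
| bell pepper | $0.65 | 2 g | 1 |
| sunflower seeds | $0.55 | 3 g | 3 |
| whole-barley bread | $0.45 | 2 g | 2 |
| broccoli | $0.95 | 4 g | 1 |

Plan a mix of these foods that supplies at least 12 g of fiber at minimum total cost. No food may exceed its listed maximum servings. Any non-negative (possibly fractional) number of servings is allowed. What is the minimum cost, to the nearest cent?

$2.10

Cost per g of fiber: brown rice $0.1500, sunflower seeds $0.1833, whole-barley bread $0.2250, broccoli $0.2375, bell pepper $0.3250.
Take 1 serving of brown rice: +3.0 g fiber for $0.45 (total $0.45, still need 9.0 g).
Take 3 servings of sunflower seeds: +9.0 g fiber for $1.65 (total $2.10, still need 0.0 g).
Greedy by cheapest-per-g is optimal for a single linear constraint, so the minimum cost is $2.10.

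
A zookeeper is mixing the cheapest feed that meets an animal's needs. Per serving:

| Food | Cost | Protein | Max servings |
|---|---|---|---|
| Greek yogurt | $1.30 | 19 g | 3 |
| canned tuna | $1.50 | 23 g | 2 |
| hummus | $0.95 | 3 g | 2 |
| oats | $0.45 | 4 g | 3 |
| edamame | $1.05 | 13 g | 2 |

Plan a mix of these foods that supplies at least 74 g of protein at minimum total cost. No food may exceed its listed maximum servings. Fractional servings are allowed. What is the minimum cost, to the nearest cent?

Cost per g of protein: canned tuna $0.0652, Greek yogurt $0.0684, edamame $0.0808, oats $0.1125, hummus $0.3167.
Take 2 servings of canned tuna: +46.0 g protein for $3.00 (total $3.00, still need 28.0 g).
Take 1.474 servings of Greek yogurt: +28.0 g protein for $1.92 (total $4.92, still need 0.0 g).
Filling from the cheapest source first is optimal under one linear minimum: $4.92.

$4.92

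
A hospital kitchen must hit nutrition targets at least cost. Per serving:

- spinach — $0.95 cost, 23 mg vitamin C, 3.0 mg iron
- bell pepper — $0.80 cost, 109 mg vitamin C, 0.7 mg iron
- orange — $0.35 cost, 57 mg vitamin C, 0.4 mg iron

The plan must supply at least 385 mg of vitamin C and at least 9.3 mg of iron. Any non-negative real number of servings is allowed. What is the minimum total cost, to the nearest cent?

At the optimum either one food covers both requirements or two foods hit both targets exactly; no other combination can be cheaper.
spinach only: max(385/23, 9.3/3.0) = 16.74 servings → $15.90.
bell pepper only: max(385/109, 9.3/0.7) = 13.29 servings → $10.63.
orange only: max(385/57, 9.3/0.4) = 23.25 servings → $8.14.
spinach + bell pepper with both tight: 2.394 servings and 3.027 servings → $4.70.
spinach + orange with both tight: 2.324 servings and 5.816 servings → $4.24.
bell pepper + orange with both targets exact would need a negative amount; discard.
The minimum over all feasible corners is $4.24.

$4.24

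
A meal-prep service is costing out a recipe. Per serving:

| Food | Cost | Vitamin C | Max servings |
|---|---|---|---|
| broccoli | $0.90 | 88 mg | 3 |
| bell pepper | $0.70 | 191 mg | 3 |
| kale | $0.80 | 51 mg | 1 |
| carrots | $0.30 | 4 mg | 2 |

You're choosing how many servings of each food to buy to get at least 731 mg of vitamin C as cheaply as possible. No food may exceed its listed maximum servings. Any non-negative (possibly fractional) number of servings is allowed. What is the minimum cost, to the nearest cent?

$3.72

Cost per mg of vitamin C: bell pepper $0.0037, broccoli $0.0102, kale $0.0157, carrots $0.0750.
Take 3 servings of bell pepper: +573.0 mg vitamin C for $2.10 (total $2.10, still need 158.0 mg).
Take 1.795 servings of broccoli: +158.0 mg vitamin C for $1.62 (total $3.72, still need 0.0 mg).
Greedy by cheapest-per-mg is optimal for a single linear constraint, so the minimum cost is $3.72.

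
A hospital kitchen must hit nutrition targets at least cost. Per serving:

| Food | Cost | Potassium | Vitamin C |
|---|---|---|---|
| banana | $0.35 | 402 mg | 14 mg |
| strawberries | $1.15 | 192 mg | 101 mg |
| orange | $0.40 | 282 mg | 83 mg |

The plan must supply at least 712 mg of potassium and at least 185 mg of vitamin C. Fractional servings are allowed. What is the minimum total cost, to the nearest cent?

$0.96

With two linear requirements the optimum uses one or two foods; enumerate the corners.
banana only: max(712/402, 185/14) = 13.21 servings → $4.62.
strawberries only: max(712/192, 185/101) = 3.708 servings → $4.26.
orange only: max(712/282, 185/83) = 2.525 servings → $1.01.
banana + strawberries with both tight: 0.9599 servings and 1.699 servings → $2.29.
banana + orange with both tight: 0.2354 servings and 2.189 servings → $0.96.
strawberries + orange with both targets exact would need a negative amount; discard.
Cheapest feasible corner: $0.96.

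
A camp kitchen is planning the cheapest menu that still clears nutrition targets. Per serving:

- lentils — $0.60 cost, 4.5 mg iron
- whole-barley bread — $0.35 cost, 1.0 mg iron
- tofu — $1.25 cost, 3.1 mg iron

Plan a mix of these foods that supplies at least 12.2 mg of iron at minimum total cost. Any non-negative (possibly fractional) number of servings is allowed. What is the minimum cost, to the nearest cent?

Cost per mg of iron: lentils $0.1333, whole-barley bread $0.3500, tofu $0.4032.
With no serving limits, use only lentils: 12.2 mg / 4.5 mg = 2.711 servings × $0.60 = $1.63.

$1.63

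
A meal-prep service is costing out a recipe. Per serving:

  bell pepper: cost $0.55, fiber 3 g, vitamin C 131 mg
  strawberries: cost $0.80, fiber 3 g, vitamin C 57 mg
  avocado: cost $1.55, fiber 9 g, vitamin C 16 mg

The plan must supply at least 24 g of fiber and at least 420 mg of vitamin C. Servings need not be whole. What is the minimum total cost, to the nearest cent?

$4.23

Two binding constraints pin down two serving amounts, so the optimal mix uses at most two foods. The candidates are each food alone (scaled to the tighter of fiber/vitamin C) and each pair with both constraints tight.
bell pepper only: max(24/3, 420/131) = 8 servings → $4.40.
strawberries only: max(24/3, 420/57) = 8 servings → $6.40.
avocado only: max(24/9, 420/16) = 26.25 servings → $40.69.
bell pepper + strawberries: intersection lies outside the first quadrant.
bell pepper + avocado with both tight: 3.003 servings and 1.666 servings → $4.23.
strawberries + avocado with both tight: 7.303 servings and 0.2323 servings → $6.20.
So the least-cost plan costs $4.23.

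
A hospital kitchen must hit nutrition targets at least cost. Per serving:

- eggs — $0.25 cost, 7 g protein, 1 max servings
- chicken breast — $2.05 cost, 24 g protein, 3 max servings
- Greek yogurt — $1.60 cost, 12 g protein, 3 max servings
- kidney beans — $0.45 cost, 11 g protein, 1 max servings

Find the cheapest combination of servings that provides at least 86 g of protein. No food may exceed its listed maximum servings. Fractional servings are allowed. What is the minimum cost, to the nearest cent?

$6.51

Cost per g of protein: eggs $0.0357, kidney beans $0.0409, chicken breast $0.0854, Greek yogurt $0.1333.
Take 1 serving of eggs: +7.0 g protein for $0.25 (total $0.25, still need 79.0 g).
Take 1 serving of kidney beans: +11.0 g protein for $0.45 (total $0.70, still need 68.0 g).
Take 2.833 servings of chicken breast: +68.0 g protein for $5.81 (total $6.51, still need 0.0 g).
Filling from the cheapest source first is optimal under one linear minimum: $6.51.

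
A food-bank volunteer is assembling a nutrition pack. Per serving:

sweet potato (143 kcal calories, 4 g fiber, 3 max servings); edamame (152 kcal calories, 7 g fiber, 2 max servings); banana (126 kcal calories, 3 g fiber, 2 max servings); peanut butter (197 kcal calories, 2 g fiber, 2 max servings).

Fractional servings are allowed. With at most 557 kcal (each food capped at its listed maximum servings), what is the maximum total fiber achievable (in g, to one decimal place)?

Fiber per kcal: edamame 0.04605, sweet potato 0.02797, banana 0.02381, peanut butter 0.01015.
Take 2 servings of edamame: uses 304 kcal, +14.0 g fiber (running total 14.0 g).
Take 1.769 servings of sweet potato: uses 253 kcal, +7.1 g fiber (running total 21.1 g).
Filling greedily by fiber-per-kcal is optimal for one linear limit, giving 21.1 g.

21.1 g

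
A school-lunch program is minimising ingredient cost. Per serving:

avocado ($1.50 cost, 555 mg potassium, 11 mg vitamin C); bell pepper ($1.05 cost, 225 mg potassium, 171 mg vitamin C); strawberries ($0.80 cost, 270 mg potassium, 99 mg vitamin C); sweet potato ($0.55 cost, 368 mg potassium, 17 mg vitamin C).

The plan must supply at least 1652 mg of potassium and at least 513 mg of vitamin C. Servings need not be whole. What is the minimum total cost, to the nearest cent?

This is a tiny linear program; its minimum lies at a vertex of the feasible set. List the vertices and price them.
avocado only: max(1652/555, 513/11) = 46.64 servings → $69.95.
bell pepper only: max(1652/225, 513/171) = 7.342 servings → $7.71.
strawberries only: max(1652/270, 513/99) = 6.119 servings → $4.89.
sweet potato only: max(1652/368, 513/17) = 30.18 servings → $16.60.
avocado + bell pepper with both tight: 1.807 servings and 2.884 servings → $5.74.
avocado + strawberries with both tight: 0.4817 servings and 5.128 servings → $4.83.
avocado + sweet potato: the both-tight solution has a negative serving — not a feasible corner.
bell pepper + strawberries: intersection lies outside the first quadrant.
bell pepper + sweet potato with both tight: 2.719 servings and 2.827 servings → $4.41.
strawberries + sweet potato with both tight: 5.047 servings and 0.7863 servings → $4.47.
So the least-cost plan costs $4.41.

$4.41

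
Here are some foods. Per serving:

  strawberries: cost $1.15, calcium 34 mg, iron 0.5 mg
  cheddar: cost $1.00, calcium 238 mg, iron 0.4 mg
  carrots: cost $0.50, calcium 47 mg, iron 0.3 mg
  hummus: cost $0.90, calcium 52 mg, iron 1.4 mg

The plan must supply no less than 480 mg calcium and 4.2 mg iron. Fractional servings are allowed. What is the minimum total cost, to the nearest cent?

strawberries only: max(480/34, 4.2/0.5) = 14.12 servings → $16.24.
cheddar only: max(480/238, 4.2/0.4) = 10.5 servings → $10.50.
carrots only: max(480/47, 4.2/0.3) = 14 servings → $7.00.
hummus only: max(480/52, 4.2/1.4) = 9.231 servings → $8.31.
strawberries + cheddar with both tight: 7.662 servings and 0.9222 servings → $9.73.
strawberries + carrots with both tight: 4.015 servings and 7.308 servings → $8.27.
strawberries + hummus: intersection lies outside the first quadrant.
cheddar + carrots: intersection lies outside the first quadrant.
cheddar + hummus with both tight: 1.452 servings and 2.585 servings → $3.78.
carrots + hummus with both tight: 9.036 servings and 1.064 servings → $5.48.
Cheapest feasible corner: $3.78.

$3.78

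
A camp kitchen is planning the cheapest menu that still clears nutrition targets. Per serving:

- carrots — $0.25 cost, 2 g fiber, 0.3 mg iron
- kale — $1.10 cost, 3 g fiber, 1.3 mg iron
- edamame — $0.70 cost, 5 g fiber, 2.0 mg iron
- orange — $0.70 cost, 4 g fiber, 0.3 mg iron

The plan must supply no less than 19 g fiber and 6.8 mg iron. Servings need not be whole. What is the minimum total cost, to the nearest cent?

Compare the cost at each extreme point of the feasible region.
carrots only: max(19/2, 6.8/0.3) = 22.67 servings → $5.67.
kale only: max(19/3, 6.8/1.3) = 6.333 servings → $6.97.
edamame only: max(19/5, 6.8/2.0) = 3.8 servings → $2.66.
orange only: max(19/4, 6.8/0.3) = 22.67 servings → $15.87.
carrots + kale with both tight: 2.529 servings and 4.647 servings → $5.74.
carrots + edamame with both tight: 1.6 servings and 3.16 servings → $2.61.
carrots + orange with both targets exact would need a negative amount; discard.
kale + edamame: intersection lies outside the first quadrant.
kale + orange with both tight: 5 servings and 1 serving → $6.20.
edamame + orange with both tight: 3.308 servings and 0.6154 servings → $2.75.
The minimum over all feasible corners is $2.61.

$2.61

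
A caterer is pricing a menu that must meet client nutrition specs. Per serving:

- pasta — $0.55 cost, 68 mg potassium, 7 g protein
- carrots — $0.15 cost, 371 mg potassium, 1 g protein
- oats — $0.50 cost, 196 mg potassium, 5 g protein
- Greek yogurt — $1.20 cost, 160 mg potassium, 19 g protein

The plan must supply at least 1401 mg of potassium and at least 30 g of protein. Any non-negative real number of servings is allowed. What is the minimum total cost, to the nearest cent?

A basic optimal solution has at most two foods positive. Try each food alone and each pair with both targets met exactly.
pasta only: max(1401/68, 30/7) = 20.6 servings → $11.33.
carrots only: max(1401/371, 30/1) = 30 servings → $4.50.
oats only: max(1401/196, 30/5) = 7.148 servings → $3.57.
Greek yogurt only: max(1401/160, 30/19) = 8.756 servings → $10.51.
pasta + carrots with both tight: 3.847 servings and 3.071 servings → $2.58.
pasta + oats with both targets exact would need a negative amount; discard.
pasta + Greek yogurt: the both-tight solution has a negative serving — not a feasible corner.
carrots + oats with both tight: 0.6781 servings and 5.864 servings → $3.03.
carrots + Greek yogurt with both tight: 3.167 servings and 1.412 servings → $2.17.
oats + Greek yogurt: the both-tight solution has a negative serving — not a feasible corner.
Cheapest feasible corner: $2.17.

$2.17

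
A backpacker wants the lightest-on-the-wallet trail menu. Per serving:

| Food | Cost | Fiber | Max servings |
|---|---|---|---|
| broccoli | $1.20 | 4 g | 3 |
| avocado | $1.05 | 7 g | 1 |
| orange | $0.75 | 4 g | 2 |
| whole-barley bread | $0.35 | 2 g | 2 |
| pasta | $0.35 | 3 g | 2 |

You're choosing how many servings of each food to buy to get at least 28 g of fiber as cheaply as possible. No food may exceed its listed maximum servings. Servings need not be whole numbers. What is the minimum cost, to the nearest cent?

$4.85

Cost per g of fiber: pasta $0.1167, avocado $0.1500, whole-barley bread $0.1750, orange $0.1875, broccoli $0.3000.
Take 2 servings of pasta: +6.0 g fiber for $0.70 (total $0.70, still need 22.0 g).
Take 1 serving of avocado: +7.0 g fiber for $1.05 (total $1.75, still need 15.0 g).
Take 2 servings of whole-barley bread: +4.0 g fiber for $0.70 (total $2.45, still need 11.0 g).
Take 2 servings of orange: +8.0 g fiber for $1.50 (total $3.95, still need 3.0 g).
Take 0.75 servings of broccoli: +3.0 g fiber for $0.90 (total $4.85, still need 0.0 g).
Filling from the cheapest source first is optimal under one linear minimum: $4.85.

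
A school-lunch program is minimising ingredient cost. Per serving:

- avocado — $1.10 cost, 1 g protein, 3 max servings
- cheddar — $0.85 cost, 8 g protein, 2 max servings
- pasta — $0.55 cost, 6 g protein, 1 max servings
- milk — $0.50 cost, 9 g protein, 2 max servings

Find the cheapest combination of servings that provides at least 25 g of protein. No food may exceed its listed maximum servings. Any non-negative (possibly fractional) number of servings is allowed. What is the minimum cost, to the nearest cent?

Cost per g of protein: milk $0.0556, pasta $0.0917, cheddar $0.1062, avocado $1.1000.
Take 2 servings of milk: +18.0 g protein for $1.00 (total $1.00, still need 7.0 g).
Take 1 serving of pasta: +6.0 g protein for $0.55 (total $1.55, still need 1.0 g).
Take 0.125 servings of cheddar: +1.0 g protein for $0.11 (total $1.66, still need 0.0 g).
Filling from the cheapest source first is optimal under one linear minimum: $1.66.

$1.66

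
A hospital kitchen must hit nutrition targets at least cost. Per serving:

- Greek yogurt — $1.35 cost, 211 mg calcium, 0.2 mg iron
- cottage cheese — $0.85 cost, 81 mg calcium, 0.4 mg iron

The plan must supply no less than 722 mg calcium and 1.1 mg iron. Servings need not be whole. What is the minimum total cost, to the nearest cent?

Check every corner: each single food scaled to meet both minima, and each pair solved so both constraints bind.
Greek yogurt only: max(722/211, 1.1/0.2) = 5.5 servings → $7.42.
cottage cheese only: max(722/81, 1.1/0.4) = 8.914 servings → $7.58.
Greek yogurt + cottage cheese with both tight: 2.928 servings and 1.286 servings → $5.05.
The minimum over all feasible corners is $5.05.

$5.05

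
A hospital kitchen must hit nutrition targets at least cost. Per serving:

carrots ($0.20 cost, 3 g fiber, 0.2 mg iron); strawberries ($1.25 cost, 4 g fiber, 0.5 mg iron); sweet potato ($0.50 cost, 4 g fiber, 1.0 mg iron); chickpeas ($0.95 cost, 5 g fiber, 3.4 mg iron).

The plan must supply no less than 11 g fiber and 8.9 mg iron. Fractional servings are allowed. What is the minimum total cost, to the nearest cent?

$2.49

Check every corner: each single food scaled to meet both minima, and each pair solved so both constraints bind.
carrots only: max(11/3, 8.9/0.2) = 44.5 servings → $8.90.
strawberries only: max(11/4, 8.9/0.5) = 17.8 servings → $22.25.
sweet potato only: max(11/4, 8.9/1.0) = 8.9 servings → $4.45.
chickpeas only: max(11/5, 8.9/3.4) = 2.618 servings → $2.49.
carrots + strawberries with both targets exact would need a negative amount; discard.
carrots + sweet potato with both targets exact would need a negative amount; discard.
carrots + chickpeas: intersection lies outside the first quadrant.
strawberries + sweet potato: intersection lies outside the first quadrant.
strawberries + chickpeas: the both-tight solution has a negative serving — not a feasible corner.
sweet potato + chickpeas: intersection lies outside the first quadrant.
Cheapest feasible corner: $2.49.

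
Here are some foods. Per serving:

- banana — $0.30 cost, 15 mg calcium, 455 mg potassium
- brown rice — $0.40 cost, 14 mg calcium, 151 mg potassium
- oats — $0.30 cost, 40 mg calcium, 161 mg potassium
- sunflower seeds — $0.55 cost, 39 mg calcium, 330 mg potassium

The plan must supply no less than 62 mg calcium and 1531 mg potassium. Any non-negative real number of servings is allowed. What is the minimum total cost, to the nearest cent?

$1.07

Compare the cost at each extreme point of the feasible region.
banana only: max(62/15, 1531/455) = 4.133 servings → $1.24.
brown rice only: max(62/14, 1531/151) = 10.14 servings → $4.06.
oats only: max(62/40, 1531/161) = 9.509 servings → $2.85.
sunflower seeds only: max(62/39, 1531/330) = 4.639 servings → $2.55.
banana + brown rice with both tight: 2.941 servings and 1.278 servings → $1.39.
banana + oats with both tight: 3.247 servings and 0.3323 servings → $1.07.
banana + sunflower seeds with both tight: 3.068 servings and 0.4099 servings → $1.15.
brown rice + oats with both targets exact would need a negative amount; discard.
brown rice + sunflower seeds with both targets exact would need a negative amount; discard.
oats + sunflower seeds with both targets exact would need a negative amount; discard.
The minimum over all feasible corners is $1.07.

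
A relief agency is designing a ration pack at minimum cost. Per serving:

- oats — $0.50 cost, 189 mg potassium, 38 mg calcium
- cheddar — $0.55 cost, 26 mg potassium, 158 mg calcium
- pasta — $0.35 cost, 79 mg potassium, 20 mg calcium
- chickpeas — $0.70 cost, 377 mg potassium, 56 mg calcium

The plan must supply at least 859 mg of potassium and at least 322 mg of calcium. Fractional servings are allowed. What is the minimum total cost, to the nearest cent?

$2.23

The cheapest plan sits at a corner of the feasible region — with two constraints it uses at most two foods.
oats only: max(859/189, 322/38) = 8.474 servings → $4.24.
cheddar only: max(859/26, 322/158) = 33.04 servings → $18.17.
pasta only: max(859/79, 322/20) = 16.1 servings → $5.63.
chickpeas only: max(859/377, 322/56) = 5.75 servings → $4.03.
oats + cheddar with both tight: 4.411 servings and 0.9772 servings → $2.74.
oats + pasta: intersection lies outside the first quadrant.
oats + chickpeas with both targets exact would need a negative amount; discard.
cheddar + pasta with both tight: 0.6904 servings and 10.65 servings → $4.11.
cheddar + chickpeas with both tight: 1.261 servings and 2.192 servings → $2.23.
pasta + chickpeas: intersection lies outside the first quadrant.
So the least-cost plan costs $2.23.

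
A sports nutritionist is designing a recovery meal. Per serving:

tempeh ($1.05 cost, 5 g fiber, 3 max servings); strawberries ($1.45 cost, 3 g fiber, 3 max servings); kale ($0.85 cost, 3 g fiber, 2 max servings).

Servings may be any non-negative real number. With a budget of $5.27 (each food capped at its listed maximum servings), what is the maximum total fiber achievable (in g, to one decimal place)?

Fiber per dollar: tempeh 4.762, kale 3.529, strawberries 2.069.
Take 3 servings of tempeh: spends $3.15, +15.0 g fiber (running total 15.0 g).
Take 2 servings of kale: spends $1.70, +6.0 g fiber (running total 21.0 g).
Take 0.2897 servings of strawberries: spends $0.42, +0.9 g fiber (running total 21.9 g).
Filling greedily by fiber-per-dollar is optimal for one linear limit, giving 21.9 g.

21.9 g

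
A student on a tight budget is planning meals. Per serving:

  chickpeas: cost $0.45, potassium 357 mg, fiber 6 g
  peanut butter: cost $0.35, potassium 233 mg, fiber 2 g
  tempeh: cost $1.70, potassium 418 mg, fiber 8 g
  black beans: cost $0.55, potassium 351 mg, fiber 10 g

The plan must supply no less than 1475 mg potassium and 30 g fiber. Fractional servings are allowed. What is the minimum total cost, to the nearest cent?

Two binding constraints pin down two serving amounts, so the optimal mix uses at most two foods. The candidates are each food alone (scaled to the tighter of potassium/fiber) and each pair with both constraints tight.
chickpeas only: max(1475/357, 30/6) = 5 servings → $2.25.
peanut butter only: max(1475/233, 30/2) = 15 servings → $5.25.
tempeh only: max(1475/418, 30/8) = 3.75 servings → $6.38.
black beans only: max(1475/351, 30/10) = 4.202 servings → $2.31.
chickpeas + peanut butter: intersection lies outside the first quadrant.
chickpeas + tempeh: the both-tight solution has a negative serving — not a feasible corner.
chickpeas + black beans with both tight: 2.883 servings and 1.27 servings → $2.00.
peanut butter + tempeh: intersection lies outside the first quadrant.
peanut butter + black beans with both tight: 2.592 servings and 2.482 servings → $2.27.
tempeh + black beans with both tight: 3.076 servings and 0.5394 servings → $5.53.
The minimum over all feasible corners is $2.00.

$2.00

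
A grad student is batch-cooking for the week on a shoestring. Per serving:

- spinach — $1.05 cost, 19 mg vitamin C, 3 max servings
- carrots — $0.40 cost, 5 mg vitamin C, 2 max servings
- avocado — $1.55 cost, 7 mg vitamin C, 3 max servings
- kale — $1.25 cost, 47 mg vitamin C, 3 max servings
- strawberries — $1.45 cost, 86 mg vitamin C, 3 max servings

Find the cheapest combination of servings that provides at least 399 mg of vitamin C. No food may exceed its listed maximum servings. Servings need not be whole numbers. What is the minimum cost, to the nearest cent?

Cost per mg of vitamin C: strawberries $0.0169, kale $0.0266, spinach $0.0553, carrots $0.0800, avocado $0.2214.
Take 3 servings of strawberries: +258.0 mg vitamin C for $4.35 (total $4.35, still need 141.0 mg).
Take 3 servings of kale: +141.0 mg vitamin C for $3.75 (total $8.10, still need 0.0 mg).
Filling from the cheapest source first is optimal under one linear minimum: $8.10.

$8.10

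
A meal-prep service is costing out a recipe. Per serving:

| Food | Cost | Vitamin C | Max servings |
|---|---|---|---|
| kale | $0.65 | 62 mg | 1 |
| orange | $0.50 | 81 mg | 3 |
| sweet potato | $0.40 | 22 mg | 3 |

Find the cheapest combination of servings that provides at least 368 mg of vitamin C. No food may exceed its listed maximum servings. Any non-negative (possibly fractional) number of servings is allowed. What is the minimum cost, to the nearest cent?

Cost per mg of vitamin C: orange $0.0062, kale $0.0105, sweet potato $0.0182.
Take 3 servings of orange: +243.0 mg vitamin C for $1.50 (total $1.50, still need 125.0 mg).
Take 1 serving of kale: +62.0 mg vitamin C for $0.65 (total $2.15, still need 63.0 mg).
Take 2.864 servings of sweet potato: +63.0 mg vitamin C for $1.15 (total $3.30, still need 0.0 mg).
Greedy by cheapest-per-mg is optimal for a single linear constraint, so the minimum cost is $3.30.

$3.30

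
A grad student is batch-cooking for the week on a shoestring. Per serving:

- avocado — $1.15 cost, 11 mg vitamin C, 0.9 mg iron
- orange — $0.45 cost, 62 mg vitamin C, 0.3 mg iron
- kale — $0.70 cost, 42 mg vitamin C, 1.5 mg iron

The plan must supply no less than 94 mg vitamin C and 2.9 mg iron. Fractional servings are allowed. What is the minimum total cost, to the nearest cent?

$1.43

A basic optimal solution has at most two foods positive. Try each food alone and each pair with both targets met exactly.
avocado only: max(94/11, 2.9/0.9) = 8.545 servings → $9.83.
orange only: max(94/62, 2.9/0.3) = 9.667 servings → $4.35.
kale only: max(94/42, 2.9/1.5) = 2.238 servings → $1.57.
avocado + orange with both tight: 2.888 servings and 1.004 servings → $3.77.
avocado + kale: intersection lies outside the first quadrant.
orange + kale with both tight: 0.2388 servings and 1.886 servings → $1.43.
The minimum over all feasible corners is $1.43.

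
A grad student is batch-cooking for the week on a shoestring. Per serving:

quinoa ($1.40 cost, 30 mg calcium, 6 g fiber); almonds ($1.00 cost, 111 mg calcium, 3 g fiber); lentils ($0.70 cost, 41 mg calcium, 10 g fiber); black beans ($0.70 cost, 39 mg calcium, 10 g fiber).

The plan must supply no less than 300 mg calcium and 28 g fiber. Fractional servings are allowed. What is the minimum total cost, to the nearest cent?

Check every corner: each single food scaled to meet both minima, and each pair solved so both constraints bind.
quinoa only: max(300/30, 28/6) = 10 servings → $14.00.
almonds only: max(300/111, 28/3) = 9.333 servings → $9.33.
lentils only: max(300/41, 28/10) = 7.317 servings → $5.12.
black beans only: max(300/39, 28/10) = 7.692 servings → $5.38.
quinoa + almonds with both tight: 3.833 servings and 1.667 servings → $7.03.
quinoa + lentils: the both-tight solution has a negative serving — not a feasible corner.
quinoa + black beans: intersection lies outside the first quadrant.
almonds + lentils with both tight: 1.876 servings and 2.237 servings → $3.44.
almonds + black beans with both tight: 1.921 servings and 2.224 servings → $3.48.
lentils + black beans with both targets exact would need a negative amount; discard.
Cheapest feasible corner: $3.44.

$3.44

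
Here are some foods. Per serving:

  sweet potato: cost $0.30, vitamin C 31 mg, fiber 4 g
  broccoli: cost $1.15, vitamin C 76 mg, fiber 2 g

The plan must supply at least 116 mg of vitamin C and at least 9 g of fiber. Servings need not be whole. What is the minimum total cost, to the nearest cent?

$1.12

Minimising a linear cost over {vitamin C ≥ 116, fiber ≥ 9, servings ≥ 0} — the optimum is at a vertex, using one or two foods.
sweet potato only: max(116/31, 9/4) = 3.742 servings → $1.12.
broccoli only: max(116/76, 9/2) = 4.5 servings → $5.17.
sweet potato + broccoli with both tight: 1.868 servings and 0.7645 servings → $1.44.
Cheapest feasible corner: $1.12.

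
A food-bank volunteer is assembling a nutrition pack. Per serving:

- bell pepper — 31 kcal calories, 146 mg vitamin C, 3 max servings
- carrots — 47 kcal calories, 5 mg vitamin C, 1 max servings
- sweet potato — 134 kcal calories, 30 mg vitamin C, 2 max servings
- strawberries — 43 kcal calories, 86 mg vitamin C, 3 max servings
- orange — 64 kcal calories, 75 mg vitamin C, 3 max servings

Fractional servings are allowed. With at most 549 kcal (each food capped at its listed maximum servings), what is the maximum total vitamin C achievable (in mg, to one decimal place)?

951.2 mg

Vitamin C per kcal: bell pepper 4.71, strawberries 2, orange 1.172, sweet potato 0.2239, carrots 0.1064.
Take 3 servings of bell pepper: uses 93 kcal, +438.0 mg vitamin C (running total 438.0 mg).
Take 3 servings of strawberries: uses 129 kcal, +258.0 mg vitamin C (running total 696.0 mg).
Take 3 servings of orange: uses 192 kcal, +225.0 mg vitamin C (running total 921.0 mg).
Take 1.007 servings of sweet potato: uses 135 kcal, +30.2 mg vitamin C (running total 951.2 mg).
Filling greedily by vitamin C-per-kcal is optimal for one linear limit, giving 951.2 mg.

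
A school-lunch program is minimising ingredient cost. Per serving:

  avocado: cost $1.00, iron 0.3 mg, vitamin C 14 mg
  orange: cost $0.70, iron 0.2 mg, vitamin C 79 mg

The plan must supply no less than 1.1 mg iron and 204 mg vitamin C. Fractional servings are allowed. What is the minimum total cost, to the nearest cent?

$3.74

For a min-cost LP with two ≥-constraints, a basic feasible solution has at most two positive variables.
avocado only: max(1.1/0.3, 204/14) = 14.57 servings → $14.57.
orange only: max(1.1/0.2, 204/79) = 5.5 servings → $3.85.
avocado + orange with both tight: 2.206 servings and 2.191 servings → $3.74.
The minimum over all feasible corners is $3.74.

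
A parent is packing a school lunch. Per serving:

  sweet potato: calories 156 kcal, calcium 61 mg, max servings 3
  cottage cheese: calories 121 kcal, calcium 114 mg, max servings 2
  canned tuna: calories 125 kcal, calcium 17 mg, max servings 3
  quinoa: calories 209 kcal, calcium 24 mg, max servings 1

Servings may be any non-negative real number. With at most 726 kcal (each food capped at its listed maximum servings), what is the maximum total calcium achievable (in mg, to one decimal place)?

Calcium per kcal: cottage cheese 0.9421, sweet potato 0.391, canned tuna 0.136, quinoa 0.1148.
Take 2 servings of cottage cheese: uses 242 kcal, +228.0 mg calcium (running total 228.0 mg).
Take 3 servings of sweet potato: uses 468 kcal, +183.0 mg calcium (running total 411.0 mg).
Take 0.128 servings of canned tuna: uses 16 kcal, +2.2 mg calcium (running total 413.2 mg).
Filling greedily by calcium-per-kcal is optimal for one linear limit, giving 413.2 mg.

413.2 mg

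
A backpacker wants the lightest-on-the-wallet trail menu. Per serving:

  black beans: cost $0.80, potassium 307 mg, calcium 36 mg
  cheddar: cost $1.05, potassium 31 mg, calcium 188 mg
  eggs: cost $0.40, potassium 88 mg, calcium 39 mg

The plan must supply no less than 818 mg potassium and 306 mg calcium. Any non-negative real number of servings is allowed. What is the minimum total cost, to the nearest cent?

black beans only: max(818/307, 306/36) = 8.5 servings → $6.80.
cheddar only: max(818/31, 306/188) = 26.39 servings → $27.71.
eggs only: max(818/88, 306/39) = 9.295 servings → $3.72.
black beans + cheddar with both tight: 2.549 servings and 1.139 servings → $3.24.
black beans + eggs with both tight: 0.5649 servings and 7.325 servings → $3.38.
cheddar + eggs with both targets exact would need a negative amount; discard.
So the least-cost plan costs $3.24.

$3.24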